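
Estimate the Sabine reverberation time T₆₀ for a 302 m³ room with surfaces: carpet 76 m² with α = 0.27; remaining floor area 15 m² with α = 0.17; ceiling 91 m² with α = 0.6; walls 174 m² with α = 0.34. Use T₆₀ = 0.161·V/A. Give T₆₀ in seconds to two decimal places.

0.36 s

Summing Sᵢαᵢ: 76·0.27 + 15·0.17 + 91·0.6 + 174·0.34 = 136.83 m².
T₆₀ = 0.161 × 302 / 136.83 = 0.355 s.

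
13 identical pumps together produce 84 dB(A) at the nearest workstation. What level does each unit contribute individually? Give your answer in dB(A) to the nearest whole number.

73 dB(A)

13 equal contributions raise the level by 10·log₁₀ 13 = 11.139 dB, so each unit alone gives 84 − 11.139.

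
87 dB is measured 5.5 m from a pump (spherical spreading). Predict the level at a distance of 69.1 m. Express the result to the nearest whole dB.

Point-source attenuation: ΔL = 20·log₁₀(r₂/r₁) = 20·log₁₀(69.1/5.5) = 21.982 dB.
L₂ = 87 − 20·log₁₀(69.1/5.5) = 87 − 21.982 = 65.02 dB.

65 dB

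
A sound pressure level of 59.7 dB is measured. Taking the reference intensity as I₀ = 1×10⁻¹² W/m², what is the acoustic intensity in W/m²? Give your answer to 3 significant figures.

L = 10·log₁₀(I/I₀) ⇒ I = I₀·10^(L/10) = 10⁻¹² × 10^5.97.

9.33e-07 W/m²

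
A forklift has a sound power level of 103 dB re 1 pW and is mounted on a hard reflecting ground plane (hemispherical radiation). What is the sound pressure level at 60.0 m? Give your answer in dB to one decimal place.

59.5 dB

Free-field hemispherical radiation: L_p = L_w − 10·log₁₀(2π·r²), r = 60.0 m.
2π·r² = 2.262e+04 m², 10·log₁₀ of that is 43.545 dB.
L_p = 103 − 43.545 = 59.46 dB.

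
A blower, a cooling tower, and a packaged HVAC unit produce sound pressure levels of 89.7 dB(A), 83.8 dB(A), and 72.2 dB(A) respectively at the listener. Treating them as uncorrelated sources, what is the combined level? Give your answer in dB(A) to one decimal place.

Incoherent sources combine by intensity addition: L_total = 10·log₁₀(Σ 10^(L_i/10)).
Σ 10^(L/10) = 10^(89.7/10) + 10^(83.8/10) + 10^(72.2/10) = 1.190e+09.
L_total = 10·log₁₀(1.190e+09) = 90.75 dB(A).

90.8 dB(A)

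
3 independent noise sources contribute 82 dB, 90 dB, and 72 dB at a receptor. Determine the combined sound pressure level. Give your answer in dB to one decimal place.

90.7 dB

For uncorrelated sources the intensities add, so convert each level to linear form, sum, and take 10·log₁₀ of the total.
Σ 10^(L/10) = 10^(82/10) + 10^(90/10) + 10^(72/10) = 1.174e+09.
L_total = 10·log₁₀(1.174e+09) = 90.70 dB.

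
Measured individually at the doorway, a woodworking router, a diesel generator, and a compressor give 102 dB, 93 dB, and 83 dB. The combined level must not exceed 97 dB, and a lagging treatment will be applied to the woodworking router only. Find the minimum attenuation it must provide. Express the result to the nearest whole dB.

8 dB

Everything except the woodworking router sums to 10^(93/10) + 10^(83/10) = 2.195e+09 in linear terms, 93.41 dB.
To meet 97 dB overall, the treated woodworking router may contribute at most 10^(97/10) − 2.195e+09 = 2.817e+09, i.e. 94.50 dB.
Required insertion loss = 102 − 94.50 = 7.50 dB.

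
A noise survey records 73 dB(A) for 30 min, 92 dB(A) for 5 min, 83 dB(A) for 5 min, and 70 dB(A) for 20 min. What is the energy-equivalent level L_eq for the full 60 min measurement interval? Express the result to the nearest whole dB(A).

82 dB(A)

The energy average is taken in the linear domain: L_eq = 10·log₁₀[(Σ tᵢ·10^(Lᵢ/10))/T], T = 60 min.
Σ tᵢ·10^(Lᵢ/10) = 30·10^(73/10) + 5·10^(92/10) + 5·10^(83/10) + 20·10^(70/10) = 9.721e+09.
L_eq = 10·log₁₀(9.721e+09/60) = 82.10 dB(A).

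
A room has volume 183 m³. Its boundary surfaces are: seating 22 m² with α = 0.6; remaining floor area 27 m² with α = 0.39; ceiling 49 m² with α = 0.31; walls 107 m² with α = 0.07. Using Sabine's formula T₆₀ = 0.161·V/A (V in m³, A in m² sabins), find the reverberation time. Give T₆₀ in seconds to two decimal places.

0.63 s

Total absorption A = 22·0.6 + 27·0.39 + 49·0.31 + 107·0.07 = 46.41 m² sabins.
T₆₀ = 0.161·V/A = 0.161·183/46.41 = 0.635 s.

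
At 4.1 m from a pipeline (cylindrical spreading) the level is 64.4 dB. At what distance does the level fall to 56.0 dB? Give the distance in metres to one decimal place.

28.4 m

The 8.4 dB drop corresponds to a distance ratio of 10^(8.4/10) for a line source.
r₂ = 4.1·10^((64.4−56.0)/10) = 4.1·10^(8.4/10) = 28.37 m.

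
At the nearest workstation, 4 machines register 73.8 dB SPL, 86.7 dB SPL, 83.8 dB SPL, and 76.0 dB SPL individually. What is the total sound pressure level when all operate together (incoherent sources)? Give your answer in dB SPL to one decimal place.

88.9 dB SPL

For uncorrelated sources the intensities add, so convert each level to linear form, sum, and take 10·log₁₀ of the total.
Σ 10^(L/10) = 10^(73.8/10) + 10^(86.7/10) + 10^(83.8/10) + 10^(76.0/10) = 7.714e+08.
L_total = 10·log₁₀(7.714e+08) = 88.87 dB SPL.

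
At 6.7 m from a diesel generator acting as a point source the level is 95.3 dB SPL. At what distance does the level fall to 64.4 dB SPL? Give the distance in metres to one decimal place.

235.0 m

The 30.9 dB drop corresponds to a distance ratio of 10^(30.9/20) for a point source.
r₂ = 6.7·10^((95.3−64.4)/20) = 6.7·10^(30.9/20) = 235.00 m.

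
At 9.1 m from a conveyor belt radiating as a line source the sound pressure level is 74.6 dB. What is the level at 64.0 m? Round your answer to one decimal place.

66.1 dB

For a line source, L₂ = L₁ − 10·log₁₀(r₂/r₁).
L₂ = 74.6 − 10·log₁₀(64.0/9.1) = 74.6 − 8.471 = 66.13 dB.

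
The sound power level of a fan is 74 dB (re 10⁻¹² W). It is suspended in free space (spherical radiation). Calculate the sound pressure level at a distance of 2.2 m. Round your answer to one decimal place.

56.2 dB

Free-field spherical radiation: L_p = L_w − 10·log₁₀(4π·r²), r = 2.2 m.
4π·r² = 60.82 m², 10·log₁₀ of that is 17.841 dB.
L_p = 74 − 17.841 = 56.16 dB.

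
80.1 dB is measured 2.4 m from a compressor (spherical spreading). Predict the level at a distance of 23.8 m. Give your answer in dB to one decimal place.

Point-source attenuation: ΔL = 20·log₁₀(r₂/r₁) = 20·log₁₀(23.8/2.4) = 19.927 dB.
L₂ = 80.1 − 20·log₁₀(23.8/2.4) = 80.1 − 19.927 = 60.17 dB.

60.2 dB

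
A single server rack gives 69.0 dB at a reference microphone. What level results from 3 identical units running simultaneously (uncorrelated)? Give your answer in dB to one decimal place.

73.8 dB

With 3 equal, uncorrelated contributions the intensity is 3× that of one unit, giving a rise of 10·log₁₀ 3.
L_total = 69.0 + 10·log₁₀(3) = 69.0 + 4.771 = 73.77 dB.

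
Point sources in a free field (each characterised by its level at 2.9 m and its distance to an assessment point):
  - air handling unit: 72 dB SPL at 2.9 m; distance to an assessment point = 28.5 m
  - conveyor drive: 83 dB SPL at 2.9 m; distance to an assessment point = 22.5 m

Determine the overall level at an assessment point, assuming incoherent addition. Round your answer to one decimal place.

First find each source's level at the receiver (point-source: −20·log₁₀(r/r_ref)), then combine on an intensity basis.
air handling unit: 72 − 20·log₁₀(28.5/2.9) = 72 − 19.85 = 52.15 dB SPL.
conveyor drive: 83 − 20·log₁₀(22.5/2.9) = 83 − 17.80 = 65.20 dB SPL.
Σ 10^(L/10) = 3.479e+06 → L_total = 10·log₁₀(3.479e+06) = 65.41 dB SPL.

65.4 dB SPL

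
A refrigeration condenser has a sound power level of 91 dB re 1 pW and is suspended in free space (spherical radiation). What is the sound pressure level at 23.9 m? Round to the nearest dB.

Free-field spherical radiation: L_p = L_w − 10·log₁₀(4π·r²), r = 23.9 m.
4π·r² = 7178 m², 10·log₁₀ of that is 38.560 dB.
L_p = 91 − 38.560 = 52.44 dB.

52 dB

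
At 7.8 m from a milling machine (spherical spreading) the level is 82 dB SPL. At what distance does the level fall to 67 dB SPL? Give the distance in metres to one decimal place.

For a point source L₁ − L₂ = 20·log₁₀(r₂/r₁), so r₂ = r₁·10^((L₁−L₂)/20).
r₂ = 7.8·10^((82−67)/20) = 7.8·10^(15.0/20) = 43.86 m.

43.9 m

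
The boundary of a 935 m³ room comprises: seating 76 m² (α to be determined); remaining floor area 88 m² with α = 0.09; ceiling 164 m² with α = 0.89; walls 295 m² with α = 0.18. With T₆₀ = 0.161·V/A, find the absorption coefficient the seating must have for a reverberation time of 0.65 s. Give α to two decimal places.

0.32

A = 0.161·V/T₆₀ = 0.161·935/0.65 = 231.59 m² sabins.
Absorption from the other surfaces = 88·0.09 + 164·0.89 + 295·0.18 = 206.98 m², so the seating must supply 24.61 m² over 76 m².
α = 24.61/76 = 0.324.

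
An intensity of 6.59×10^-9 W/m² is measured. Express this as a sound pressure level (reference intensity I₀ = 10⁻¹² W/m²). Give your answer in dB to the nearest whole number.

38 dB

I/I₀ = 6.59×10^-9/10⁻¹² = 6.59×10^3, and L = 10·log₁₀(I/I₀).
L = 10·(0.8189 + 3) = 38.19 dB.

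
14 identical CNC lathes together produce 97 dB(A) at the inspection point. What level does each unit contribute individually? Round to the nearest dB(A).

Dividing the total intensity by 14 lowers the level by 10·log₁₀ 14 = 11.461 dB: L₁ = 97 − 11.461.

86 dB(A)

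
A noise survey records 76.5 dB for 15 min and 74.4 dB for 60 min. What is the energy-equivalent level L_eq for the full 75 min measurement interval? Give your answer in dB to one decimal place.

74.9 dB

The energy average is taken in the linear domain: L_eq = 10·log₁₀[(Σ tᵢ·10^(Lᵢ/10))/T], T = 75 min.
Σ tᵢ·10^(Lᵢ/10) = 15·10^(76.5/10) + 60·10^(74.4/10) = 2.323e+09.
L_eq = 10·log₁₀(2.323e+09/75) = 74.91 dB.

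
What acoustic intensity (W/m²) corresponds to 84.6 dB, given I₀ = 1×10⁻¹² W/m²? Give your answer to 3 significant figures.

0.000288 W/m²

I/I₀ = 10^(84.6/10) = 2.884e+08, so I = 2.884e+08 × 10⁻¹² W/m².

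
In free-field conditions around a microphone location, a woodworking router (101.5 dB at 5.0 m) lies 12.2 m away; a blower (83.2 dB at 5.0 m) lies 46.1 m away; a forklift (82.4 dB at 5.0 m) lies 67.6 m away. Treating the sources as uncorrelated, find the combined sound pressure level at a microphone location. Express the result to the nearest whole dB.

Apply inverse-square spreading to bring every level to the receiver, then sum 10^(L/10).
woodworking router: 101.5 − 20·log₁₀(12.2/5.0) = 101.5 − 7.75 = 93.75 dB.
blower: 83.2 − 20·log₁₀(46.1/5.0) = 83.2 − 19.29 = 63.91 dB.
forklift: 82.4 − 20·log₁₀(67.6/5.0) = 82.4 − 22.62 = 59.78 dB.
Σ 10^(L/10) = 2.376e+09 → L_total = 10·log₁₀(2.376e+09) = 93.76 dB.

94 dB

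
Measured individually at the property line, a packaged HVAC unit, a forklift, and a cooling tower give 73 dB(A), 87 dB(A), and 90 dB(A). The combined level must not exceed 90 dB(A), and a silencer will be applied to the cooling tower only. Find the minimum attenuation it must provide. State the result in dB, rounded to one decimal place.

Everything except the cooling tower sums to 10^(73/10) + 10^(87/10) = 5.211e+08 in linear terms, 87.17 dB(A).
The limit corresponds to 10^(90/10) = 1.000e+09; subtracting the fixed part leaves 4.789e+08 for the cooling tower, i.e. 86.80 dB(A).
Required insertion loss = 90 − 86.80 = 3.20 dB.

3.2 dB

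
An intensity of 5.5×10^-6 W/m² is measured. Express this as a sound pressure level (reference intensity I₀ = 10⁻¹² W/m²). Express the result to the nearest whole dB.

67 dB

I/I₀ = 5.5×10^-6/10⁻¹² = 5.5×10^6, and L = 10·log₁₀(I/I₀).
L = 10·(0.7404 + 6) = 67.40 dB.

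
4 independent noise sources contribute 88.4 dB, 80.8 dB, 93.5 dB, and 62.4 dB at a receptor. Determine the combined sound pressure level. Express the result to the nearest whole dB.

95 dB

Incoherent sources combine by intensity addition: L_total = 10·log₁₀(Σ 10^(L_i/10)).
Σ 10^(L/10) = 10^(88.4/10) + 10^(80.8/10) + 10^(93.5/10) + 10^(62.4/10) = 3.053e+09.
L_total = 10·log₁₀(3.053e+09) = 94.85 dB.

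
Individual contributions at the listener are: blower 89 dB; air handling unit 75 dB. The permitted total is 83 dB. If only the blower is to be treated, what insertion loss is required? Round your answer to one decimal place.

The untreated sources together contribute 10^(75/10) = 3.162e+07, i.e. 75.00 dB.
To meet 83 dB overall, the treated blower may contribute at most 10^(83/10) − 3.162e+07 = 1.679e+08, i.e. 82.25 dB.
Required insertion loss = 89 − 82.25 = 6.75 dB.

6.7 dB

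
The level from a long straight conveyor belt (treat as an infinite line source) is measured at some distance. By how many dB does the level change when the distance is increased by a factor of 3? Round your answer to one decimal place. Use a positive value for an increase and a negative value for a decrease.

-4.8 dB

With cylindrical spreading the level changes by −10·log₁₀(r₂/r₁).
ΔL = −10·log₁₀(3) = -4.77 dB.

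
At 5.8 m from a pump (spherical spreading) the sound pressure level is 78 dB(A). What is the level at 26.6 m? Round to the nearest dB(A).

Spherical spreading from a point source gives a 20·log₁₀(r₂/r₁) drop.
L₂ = 78 − 20·log₁₀(26.6/5.8) = 78 − 13.229 = 64.77 dB(A).

65 dB(A)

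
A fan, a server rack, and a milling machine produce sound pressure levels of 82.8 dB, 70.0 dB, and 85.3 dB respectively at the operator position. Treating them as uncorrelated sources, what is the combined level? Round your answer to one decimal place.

87.3 dB

Incoherent sources combine by intensity addition: L_total = 10·log₁₀(Σ 10^(L_i/10)).
Σ 10^(L/10) = 10^(82.8/10) + 10^(70.0/10) + 10^(85.3/10) = 5.394e+08.
L_total = 10·log₁₀(5.394e+08) = 87.32 dB.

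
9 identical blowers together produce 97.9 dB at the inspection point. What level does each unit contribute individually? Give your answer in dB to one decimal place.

88.4 dB

Dividing the total intensity by 9 lowers the level by 10·log₁₀ 9 = 9.542 dB: L₁ = 97.9 − 9.542.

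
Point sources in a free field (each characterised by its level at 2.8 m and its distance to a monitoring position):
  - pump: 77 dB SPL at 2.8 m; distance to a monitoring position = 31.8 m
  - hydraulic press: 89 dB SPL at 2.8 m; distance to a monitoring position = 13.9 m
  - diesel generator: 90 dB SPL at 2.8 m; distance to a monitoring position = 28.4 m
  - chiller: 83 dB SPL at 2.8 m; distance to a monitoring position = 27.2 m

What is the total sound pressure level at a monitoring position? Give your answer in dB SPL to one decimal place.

76.5 dB SPL

First find each source's level at the receiver (point-source: −20·log₁₀(r/r_ref)), then combine on an intensity basis.
pump: 77 − 20·log₁₀(31.8/2.8) = 77 − 21.11 = 55.89 dB SPL.
hydraulic press: 89 − 20·log₁₀(13.9/2.8) = 89 − 13.92 = 75.08 dB SPL.
diesel generator: 90 − 20·log₁₀(28.4/2.8) = 90 − 20.12 = 69.88 dB SPL.
chiller: 83 − 20·log₁₀(27.2/2.8) = 83 − 19.75 = 63.25 dB SPL.
Σ 10^(L/10) = 4.446e+07 → L_total = 10·log₁₀(4.446e+07) = 76.48 dB SPL.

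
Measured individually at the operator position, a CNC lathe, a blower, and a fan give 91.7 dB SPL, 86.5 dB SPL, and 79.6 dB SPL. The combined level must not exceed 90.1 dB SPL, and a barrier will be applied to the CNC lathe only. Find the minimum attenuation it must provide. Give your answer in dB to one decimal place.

4.8 dB

The untreated sources together contribute 10^(86.5/10) + 10^(79.6/10) = 5.379e+08, i.e. 87.31 dB SPL.
The limit corresponds to 10^(90.1/10) = 1.023e+09; subtracting the fixed part leaves 4.854e+08 for the CNC lathe, i.e. 86.86 dB SPL.
Required insertion loss = 91.7 − 86.86 = 4.84 dB.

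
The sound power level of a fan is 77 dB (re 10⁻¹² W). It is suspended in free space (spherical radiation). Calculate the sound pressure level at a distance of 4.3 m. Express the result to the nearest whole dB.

53 dB

Free-field spherical radiation: L_p = L_w − 10·log₁₀(4π·r²), r = 4.3 m.
4π·r² = 232.4 m², 10·log₁₀ of that is 23.661 dB.
L_p = 77 − 23.661 = 53.34 dB.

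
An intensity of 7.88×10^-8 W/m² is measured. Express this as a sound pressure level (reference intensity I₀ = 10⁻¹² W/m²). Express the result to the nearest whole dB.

49 dB

L = 10·log₁₀(I/I₀) = 10·log₁₀(7.88×10^-8/10⁻¹²) = 10·log₁₀(7.88×10^4).
L = 10·(0.8965 + 4) = 48.97 dB.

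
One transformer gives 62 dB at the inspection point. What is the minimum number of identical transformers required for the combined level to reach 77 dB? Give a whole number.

32

The shortfall is 77 − 62 = 15.0 dB, and N units add 10·log₁₀ N, so need 10·log₁₀ N ≥ 15.0.
N ≥ 10^(15.0/10) = 31.623, so N = 32.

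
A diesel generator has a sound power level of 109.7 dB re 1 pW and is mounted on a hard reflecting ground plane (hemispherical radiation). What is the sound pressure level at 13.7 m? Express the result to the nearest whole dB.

79 dB

The power spreads over a hemisphere of area 2π·r², so L_p = L_w − 10·log₁₀(2π·r²).
2π·r² = 1179 m², 10·log₁₀ of that is 30.716 dB.
L_p = 109.7 − 30.716 = 78.98 dB.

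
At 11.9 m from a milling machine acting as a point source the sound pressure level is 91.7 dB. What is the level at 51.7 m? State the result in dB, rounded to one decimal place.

For a point source, L₂ = L₁ − 20·log₁₀(r₂/r₁).
L₂ = 91.7 − 20·log₁₀(51.7/11.9) = 91.7 − 12.759 = 78.94 dB.

78.9 dB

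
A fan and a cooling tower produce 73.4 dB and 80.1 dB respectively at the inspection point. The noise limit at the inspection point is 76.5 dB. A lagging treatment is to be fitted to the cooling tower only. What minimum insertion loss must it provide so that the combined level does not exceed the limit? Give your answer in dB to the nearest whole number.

7 dB

Fixed contribution from the other source: Σ 10^(L/10) = 10^(73.4/10) = 2.188e+07 (73.40 dB).
The limit corresponds to 10^(76.5/10) = 4.467e+07; subtracting the fixed part leaves 2.279e+07 for the cooling tower, i.e. 73.58 dB.
Required insertion loss = 80.1 − 73.58 = 6.52 dB.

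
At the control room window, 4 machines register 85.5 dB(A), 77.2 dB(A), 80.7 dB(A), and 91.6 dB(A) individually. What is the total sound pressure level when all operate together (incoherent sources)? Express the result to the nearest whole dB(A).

Incoherent sources combine by intensity addition: L_total = 10·log₁₀(Σ 10^(L_i/10)).
Σ 10^(L/10) = 10^(85.5/10) + 10^(77.2/10) + 10^(80.7/10) + 10^(91.6/10) = 1.970e+09.
L_total = 10·log₁₀(1.970e+09) = 92.95 dB(A).

93 dB(A)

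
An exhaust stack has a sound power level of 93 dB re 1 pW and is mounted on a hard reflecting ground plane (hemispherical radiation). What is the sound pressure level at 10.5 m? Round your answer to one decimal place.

64.6 dB

L_p = L_w − 10·log₁₀(2π·r²) with r = 10.5 m.
2π·r² = 692.7 m², 10·log₁₀ of that is 28.406 dB.
L_p = 93 − 28.406 = 64.59 dB.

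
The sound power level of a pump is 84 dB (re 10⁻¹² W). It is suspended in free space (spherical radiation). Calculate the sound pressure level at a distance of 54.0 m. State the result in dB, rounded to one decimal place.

38.4 dB

Free-field spherical radiation: L_p = L_w − 10·log₁₀(4π·r²), r = 54.0 m.
4π·r² = 3.664e+04 m², 10·log₁₀ of that is 45.640 dB.
L_p = 84 − 45.640 = 38.36 dB.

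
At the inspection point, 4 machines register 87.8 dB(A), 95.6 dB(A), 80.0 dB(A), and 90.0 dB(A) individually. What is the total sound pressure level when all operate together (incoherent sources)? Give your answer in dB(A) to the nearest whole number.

97 dB(A)

For uncorrelated sources the intensities add, so convert each level to linear form, sum, and take 10·log₁₀ of the total.
Σ 10^(L/10) = 10^(87.8/10) + 10^(95.6/10) + 10^(80.0/10) + 10^(90.0/10) = 5.333e+09.
L_total = 10·log₁₀(5.333e+09) = 97.27 dB(A).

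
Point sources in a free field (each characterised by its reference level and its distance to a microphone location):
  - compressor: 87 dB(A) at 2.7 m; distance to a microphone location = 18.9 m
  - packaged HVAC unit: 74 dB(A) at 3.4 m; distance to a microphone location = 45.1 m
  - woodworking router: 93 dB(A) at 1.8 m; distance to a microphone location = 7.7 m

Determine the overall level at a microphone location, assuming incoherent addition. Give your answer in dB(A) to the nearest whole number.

81 dB(A)

Propagate each source to the receiver with L = L_ref − 20·log₁₀(r/r_ref), then add intensities.
compressor: 87 − 20·log₁₀(18.9/2.7) = 87 − 16.90 = 70.10 dB(A).
packaged HVAC unit: 74 − 20·log₁₀(45.1/3.4) = 74 − 22.45 = 51.55 dB(A).
woodworking router: 93 − 20·log₁₀(7.7/1.8) = 93 − 12.62 = 80.38 dB(A).
Σ 10^(L/10) = 1.194e+08 → L_total = 10·log₁₀(1.194e+08) = 80.77 dB(A).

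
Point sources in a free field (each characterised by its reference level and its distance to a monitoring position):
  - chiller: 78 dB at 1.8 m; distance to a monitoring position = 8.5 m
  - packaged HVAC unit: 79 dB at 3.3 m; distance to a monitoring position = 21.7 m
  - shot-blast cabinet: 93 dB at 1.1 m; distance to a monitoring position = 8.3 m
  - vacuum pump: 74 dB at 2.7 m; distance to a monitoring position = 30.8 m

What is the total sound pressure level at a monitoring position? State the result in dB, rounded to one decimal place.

76.0 dB

Apply inverse-square spreading to bring every level to the receiver, then sum 10^(L/10).
chiller: 78 − 20·log₁₀(8.5/1.8) = 78 − 13.48 = 64.52 dB.
packaged HVAC unit: 79 − 20·log₁₀(21.7/3.3) = 79 − 16.36 = 62.64 dB.
shot-blast cabinet: 93 − 20·log₁₀(8.3/1.1) = 93 − 17.55 = 75.45 dB.
vacuum pump: 74 − 20·log₁₀(30.8/2.7) = 74 − 21.14 = 52.86 dB.
Σ 10^(L/10) = 3.990e+07 → L_total = 10·log₁₀(3.990e+07) = 76.01 dB.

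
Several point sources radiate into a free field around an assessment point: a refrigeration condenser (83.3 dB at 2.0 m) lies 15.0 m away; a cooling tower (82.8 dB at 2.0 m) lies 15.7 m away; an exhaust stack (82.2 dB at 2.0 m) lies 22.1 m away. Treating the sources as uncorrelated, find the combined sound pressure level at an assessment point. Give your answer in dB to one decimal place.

69.2 dB

Propagate each source to the receiver with L = L_ref − 20·log₁₀(r/r_ref), then add intensities.
refrigeration condenser: 83.3 − 20·log₁₀(15.0/2.0) = 83.3 − 17.50 = 65.80 dB.
cooling tower: 82.8 − 20·log₁₀(15.7/2.0) = 82.8 − 17.90 = 64.90 dB.
exhaust stack: 82.2 − 20·log₁₀(22.1/2.0) = 82.2 − 20.87 = 61.33 dB.
Σ 10^(L/10) = 8.252e+06 → L_total = 10·log₁₀(8.252e+06) = 69.17 dB.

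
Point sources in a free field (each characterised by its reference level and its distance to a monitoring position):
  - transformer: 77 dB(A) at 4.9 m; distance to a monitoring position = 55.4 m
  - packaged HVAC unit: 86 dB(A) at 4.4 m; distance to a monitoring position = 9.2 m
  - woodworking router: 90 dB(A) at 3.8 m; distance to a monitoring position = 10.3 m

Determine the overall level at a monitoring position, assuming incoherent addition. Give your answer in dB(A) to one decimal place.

83.6 dB(A)

Apply inverse-square spreading to bring every level to the receiver, then sum 10^(L/10).
transformer: 77 − 20·log₁₀(55.4/4.9) = 77 − 21.07 = 55.93 dB(A).
packaged HVAC unit: 86 − 20·log₁₀(9.2/4.4) = 86 − 6.41 = 79.59 dB(A).
woodworking router: 90 − 20·log₁₀(10.3/3.8) = 90 − 8.66 = 81.34 dB(A).
Σ 10^(L/10) = 2.276e+08 → L_total = 10·log₁₀(2.276e+08) = 83.57 dB(A).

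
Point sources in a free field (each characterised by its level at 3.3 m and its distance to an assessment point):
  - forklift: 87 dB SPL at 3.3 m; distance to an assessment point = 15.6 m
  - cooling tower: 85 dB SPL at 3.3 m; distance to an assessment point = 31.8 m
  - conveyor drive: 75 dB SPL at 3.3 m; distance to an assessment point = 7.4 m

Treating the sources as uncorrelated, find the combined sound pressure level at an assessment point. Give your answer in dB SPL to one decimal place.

Apply inverse-square spreading to bring every level to the receiver, then sum 10^(L/10).
forklift: 87 − 20·log₁₀(15.6/3.3) = 87 − 13.49 = 73.51 dB SPL.
cooling tower: 85 − 20·log₁₀(31.8/3.3) = 85 − 19.68 = 65.32 dB SPL.
conveyor drive: 75 − 20·log₁₀(7.4/3.3) = 75 − 7.01 = 67.99 dB SPL.
Σ 10^(L/10) = 3.212e+07 → L_total = 10·log₁₀(3.212e+07) = 75.07 dB SPL.

75.1 dB SPL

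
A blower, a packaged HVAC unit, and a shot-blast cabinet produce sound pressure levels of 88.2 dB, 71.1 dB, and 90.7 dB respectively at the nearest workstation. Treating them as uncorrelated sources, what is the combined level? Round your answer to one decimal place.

Incoherent sources combine by intensity addition: L_total = 10·log₁₀(Σ 10^(L_i/10)).
Σ 10^(L/10) = 10^(88.2/10) + 10^(71.1/10) + 10^(90.7/10) = 1.848e+09.
L_total = 10·log₁₀(1.848e+09) = 92.67 dB.

92.7 dB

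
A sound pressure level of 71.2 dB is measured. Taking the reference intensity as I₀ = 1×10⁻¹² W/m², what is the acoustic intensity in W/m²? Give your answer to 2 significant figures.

I/I₀ = 10^(71.2/10) = 1.318e+07, so I = 1.318e+07 × 10⁻¹² W/m².

1.3e-05 W/m²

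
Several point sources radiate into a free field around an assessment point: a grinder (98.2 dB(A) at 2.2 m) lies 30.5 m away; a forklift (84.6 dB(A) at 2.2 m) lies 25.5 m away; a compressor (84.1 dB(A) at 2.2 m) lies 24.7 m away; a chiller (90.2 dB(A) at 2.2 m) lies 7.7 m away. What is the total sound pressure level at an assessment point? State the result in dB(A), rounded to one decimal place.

Propagate each source to the receiver with L = L_ref − 20·log₁₀(r/r_ref), then add intensities.
grinder: 98.2 − 20·log₁₀(30.5/2.2) = 98.2 − 22.84 = 75.36 dB(A).
forklift: 84.6 − 20·log₁₀(25.5/2.2) = 84.6 − 21.28 = 63.32 dB(A).
compressor: 84.1 − 20·log₁₀(24.7/2.2) = 84.1 − 21.01 = 63.09 dB(A).
chiller: 90.2 − 20·log₁₀(7.7/2.2) = 90.2 − 10.88 = 79.32 dB(A).
Σ 10^(L/10) = 1.240e+08 → L_total = 10·log₁₀(1.240e+08) = 80.94 dB(A).

80.9 dB(A)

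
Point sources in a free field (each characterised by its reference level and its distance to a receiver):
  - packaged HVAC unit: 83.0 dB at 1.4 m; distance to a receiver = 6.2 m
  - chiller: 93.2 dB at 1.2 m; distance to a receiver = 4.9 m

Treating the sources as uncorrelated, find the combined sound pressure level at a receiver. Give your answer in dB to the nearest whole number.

Apply inverse-square spreading to bring every level to the receiver, then sum 10^(L/10).
packaged HVAC unit: 83.0 − 20·log₁₀(6.2/1.4) = 83.0 − 12.93 = 70.07 dB.
chiller: 93.2 − 20·log₁₀(4.9/1.2) = 93.2 − 12.22 = 80.98 dB.
Σ 10^(L/10) = 1.355e+08 → L_total = 10·log₁₀(1.355e+08) = 81.32 dB.

81 dB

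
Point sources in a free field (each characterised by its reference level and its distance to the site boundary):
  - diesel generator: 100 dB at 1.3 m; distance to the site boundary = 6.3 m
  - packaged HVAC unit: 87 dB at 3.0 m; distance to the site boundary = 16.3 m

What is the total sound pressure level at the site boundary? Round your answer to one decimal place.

86.5 dB

First find each source's level at the receiver (point-source: −20·log₁₀(r/r_ref)), then combine on an intensity basis.
diesel generator: 100 − 20·log₁₀(6.3/1.3) = 100 − 13.71 = 86.29 dB.
packaged HVAC unit: 87 − 20·log₁₀(16.3/3.0) = 87 − 14.70 = 72.30 dB.
Σ 10^(L/10) = 4.428e+08 → L_total = 10·log₁₀(4.428e+08) = 86.46 dB.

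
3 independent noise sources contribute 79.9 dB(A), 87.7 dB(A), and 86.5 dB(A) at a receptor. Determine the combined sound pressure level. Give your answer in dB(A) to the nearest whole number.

91 dB(A)

For uncorrelated sources the intensities add, so convert each level to linear form, sum, and take 10·log₁₀ of the total.
Σ 10^(L/10) = 10^(79.9/10) + 10^(87.7/10) + 10^(86.5/10) = 1.133e+09.
L_total = 10·log₁₀(1.133e+09) = 90.54 dB(A).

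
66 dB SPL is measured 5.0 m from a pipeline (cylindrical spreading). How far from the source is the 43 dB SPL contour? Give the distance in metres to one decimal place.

997.6 m

For a line source L₁ − L₂ = 10·log₁₀(r₂/r₁), so r₂ = r₁·10^((L₁−L₂)/10).
r₂ = 5.0·10^((66−43)/10) = 5.0·10^(23.0/10) = 997.63 m.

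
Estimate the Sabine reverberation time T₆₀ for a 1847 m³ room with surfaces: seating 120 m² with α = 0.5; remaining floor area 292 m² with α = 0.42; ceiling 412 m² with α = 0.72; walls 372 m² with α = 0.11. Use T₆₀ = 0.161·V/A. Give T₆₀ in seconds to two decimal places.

0.57 s

A = Σ Sᵢαᵢ = 120·0.5 + 292·0.42 + 412·0.72 + 372·0.11 = 520.20 m².
T₆₀ = 0.161 × 1847 / 520.20 = 0.572 s.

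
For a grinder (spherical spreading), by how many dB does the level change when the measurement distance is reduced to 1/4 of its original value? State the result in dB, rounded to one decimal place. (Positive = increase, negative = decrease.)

+12.0 dB

Point-source spreading: ΔL = −20·log₁₀(r₂/r₁).
ΔL = −20·log₁₀(0.25) = +12.04 dB.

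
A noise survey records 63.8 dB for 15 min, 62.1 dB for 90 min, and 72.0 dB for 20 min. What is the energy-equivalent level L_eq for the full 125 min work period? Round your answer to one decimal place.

66.0 dB

Weight each interval's intensity by its duration and average over T = 125 min:
Σ tᵢ·10^(Lᵢ/10) = 15·10^(63.8/10) + 90·10^(62.1/10) + 20·10^(72.0/10) = 4.989e+08.
L_eq = 10·log₁₀(4.989e+08/125) = 66.01 dB.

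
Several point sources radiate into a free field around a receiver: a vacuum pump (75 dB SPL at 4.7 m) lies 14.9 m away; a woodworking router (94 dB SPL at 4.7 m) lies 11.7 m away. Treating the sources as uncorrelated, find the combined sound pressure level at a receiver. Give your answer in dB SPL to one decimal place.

86.1 dB SPL

Propagate each source to the receiver with L = L_ref − 20·log₁₀(r/r_ref), then add intensities.
vacuum pump: 75 − 20·log₁₀(14.9/4.7) = 75 − 10.02 = 64.98 dB SPL.
woodworking router: 94 − 20·log₁₀(11.7/4.7) = 94 − 7.92 = 86.08 dB SPL.
Σ 10^(L/10) = 4.085e+08 → L_total = 10·log₁₀(4.085e+08) = 86.11 dB SPL.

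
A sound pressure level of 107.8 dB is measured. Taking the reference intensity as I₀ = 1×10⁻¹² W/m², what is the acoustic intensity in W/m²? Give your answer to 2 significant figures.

I/I₀ = 10^(107.8/10) = 6.026e+10, so I = 6.026e+10 × 10⁻¹² W/m².

0.060 W/m²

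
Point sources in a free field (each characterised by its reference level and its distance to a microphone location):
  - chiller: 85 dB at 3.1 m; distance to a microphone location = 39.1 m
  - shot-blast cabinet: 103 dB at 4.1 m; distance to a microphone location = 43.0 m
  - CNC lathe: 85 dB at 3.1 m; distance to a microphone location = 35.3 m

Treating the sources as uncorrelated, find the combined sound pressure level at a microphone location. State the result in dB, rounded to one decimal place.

First find each source's level at the receiver (point-source: −20·log₁₀(r/r_ref)), then combine on an intensity basis.
chiller: 85 − 20·log₁₀(39.1/3.1) = 85 − 22.02 = 62.98 dB.
shot-blast cabinet: 103 − 20·log₁₀(43.0/4.1) = 103 − 20.41 = 82.59 dB.
CNC lathe: 85 − 20·log₁₀(35.3/3.1) = 85 − 21.13 = 63.87 dB.
Σ 10^(L/10) = 1.858e+08 → L_total = 10·log₁₀(1.858e+08) = 82.69 dB.

82.7 dB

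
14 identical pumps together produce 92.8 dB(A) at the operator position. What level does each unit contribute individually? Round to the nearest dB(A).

81 dB(A)

For N identical incoherent sources L_total = L₁ + 10·log₁₀ N, so L₁ = 92.8 − 10·log₁₀(14) = 92.8 − 11.461.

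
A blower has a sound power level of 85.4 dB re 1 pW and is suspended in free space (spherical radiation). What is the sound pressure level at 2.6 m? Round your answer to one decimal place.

66.1 dB

Free-field spherical radiation: L_p = L_w − 10·log₁₀(4π·r²), r = 2.6 m.
4π·r² = 84.95 m², 10·log₁₀ of that is 19.292 dB.
L_p = 85.4 − 19.292 = 66.11 dB.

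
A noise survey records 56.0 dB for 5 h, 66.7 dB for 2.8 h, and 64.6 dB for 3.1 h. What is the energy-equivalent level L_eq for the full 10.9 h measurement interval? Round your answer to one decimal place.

63.4 dB

The energy average is taken in the linear domain: L_eq = 10·log₁₀[(Σ tᵢ·10^(Lᵢ/10))/T], T = 10.9 h.
Σ tᵢ·10^(Lᵢ/10) = 5·10^(56.0/10) + 2.8·10^(66.7/10) + 3.1·10^(64.6/10) = 2.403e+07.
L_eq = 10·log₁₀(2.403e+07/10.9) = 63.43 dB.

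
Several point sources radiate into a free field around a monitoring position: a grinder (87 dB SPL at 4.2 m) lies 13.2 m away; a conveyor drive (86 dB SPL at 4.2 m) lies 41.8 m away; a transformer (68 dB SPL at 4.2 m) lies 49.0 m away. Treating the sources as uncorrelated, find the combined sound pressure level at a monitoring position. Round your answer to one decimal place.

Propagate each source to the receiver with L = L_ref − 20·log₁₀(r/r_ref), then add intensities.
grinder: 87 − 20·log₁₀(13.2/4.2) = 87 − 9.95 = 77.05 dB SPL.
conveyor drive: 86 − 20·log₁₀(41.8/4.2) = 86 − 19.96 = 66.04 dB SPL.
transformer: 68 − 20·log₁₀(49.0/4.2) = 68 − 21.34 = 46.66 dB SPL.
Σ 10^(L/10) = 5.481e+07 → L_total = 10·log₁₀(5.481e+07) = 77.39 dB SPL.

77.4 dB SPL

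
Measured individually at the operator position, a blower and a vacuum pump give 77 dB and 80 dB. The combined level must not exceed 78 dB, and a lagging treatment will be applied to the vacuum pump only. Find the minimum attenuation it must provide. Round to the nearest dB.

9 dB

The untreated sources together contribute 10^(77/10) = 5.012e+07, i.e. 77.00 dB.
To meet 78 dB overall, the treated vacuum pump may contribute at most 10^(78/10) − 5.012e+07 = 1.298e+07, i.e. 71.13 dB.
So the vacuum pump must be reduced from 80 to 71.13 dB: IL = 8.87 dB.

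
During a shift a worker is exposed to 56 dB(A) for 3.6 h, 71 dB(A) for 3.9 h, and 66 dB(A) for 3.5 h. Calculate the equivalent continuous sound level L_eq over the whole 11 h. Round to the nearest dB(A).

68 dB(A)

Weight each interval's intensity by its duration and average over T = 11 h:
Σ tᵢ·10^(Lᵢ/10) = 3.6·10^(56/10) + 3.9·10^(71/10) + 3.5·10^(66/10) = 6.447e+07.
L_eq = 10·log₁₀(6.447e+07/11) = 67.68 dB(A).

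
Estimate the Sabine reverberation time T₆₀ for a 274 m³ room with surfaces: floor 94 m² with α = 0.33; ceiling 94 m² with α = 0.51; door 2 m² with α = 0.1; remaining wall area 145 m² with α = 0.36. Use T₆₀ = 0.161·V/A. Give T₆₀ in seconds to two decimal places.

A = Σ Sᵢαᵢ = 94·0.33 + 94·0.51 + 2·0.1 + 145·0.36 = 131.36 m².
T₆₀ = 0.161·V/A = 0.161·274/131.36 = 0.336 s.

0.34 s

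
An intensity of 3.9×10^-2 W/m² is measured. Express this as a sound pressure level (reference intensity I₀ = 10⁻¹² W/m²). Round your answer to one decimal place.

Dividing by I₀ shifts the exponent by 12: I/I₀ = 3.9×10^10.
L = 10·(0.5911 + 10) = 105.91 dB.

105.9 dB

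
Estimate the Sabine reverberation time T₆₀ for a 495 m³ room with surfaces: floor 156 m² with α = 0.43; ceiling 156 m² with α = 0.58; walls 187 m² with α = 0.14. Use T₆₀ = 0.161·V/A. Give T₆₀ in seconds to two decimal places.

0.43 s

Total absorption A = 156·0.43 + 156·0.58 + 187·0.14 = 183.74 m² sabins.
T₆₀ = 0.161·V/A = 0.161·495/183.74 = 0.434 s.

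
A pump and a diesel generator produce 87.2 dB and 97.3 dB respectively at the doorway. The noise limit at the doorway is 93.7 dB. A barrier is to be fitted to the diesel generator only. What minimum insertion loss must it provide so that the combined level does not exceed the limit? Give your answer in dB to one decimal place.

4.7 dB

Fixed contribution from the other source: Σ 10^(L/10) = 10^(87.2/10) = 5.248e+08 (87.20 dB).
The limit corresponds to 10^(93.7/10) = 2.344e+09; subtracting the fixed part leaves 1.819e+09 for the diesel generator, i.e. 92.60 dB.
Required insertion loss = 97.3 − 92.60 = 4.70 dB.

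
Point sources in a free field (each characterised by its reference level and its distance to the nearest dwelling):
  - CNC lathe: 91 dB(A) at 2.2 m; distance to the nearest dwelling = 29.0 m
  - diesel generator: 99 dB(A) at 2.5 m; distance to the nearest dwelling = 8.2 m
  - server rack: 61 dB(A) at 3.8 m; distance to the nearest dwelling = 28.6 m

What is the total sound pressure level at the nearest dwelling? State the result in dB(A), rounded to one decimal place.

First find each source's level at the receiver (point-source: −20·log₁₀(r/r_ref)), then combine on an intensity basis.
CNC lathe: 91 − 20·log₁₀(29.0/2.2) = 91 − 22.40 = 68.60 dB(A).
diesel generator: 99 − 20·log₁₀(8.2/2.5) = 99 − 10.32 = 88.68 dB(A).
server rack: 61 − 20·log₁₀(28.6/3.8) = 61 − 17.53 = 43.47 dB(A).
Σ 10^(L/10) = 7.456e+08 → L_total = 10·log₁₀(7.456e+08) = 88.73 dB(A).

88.7 dB(A)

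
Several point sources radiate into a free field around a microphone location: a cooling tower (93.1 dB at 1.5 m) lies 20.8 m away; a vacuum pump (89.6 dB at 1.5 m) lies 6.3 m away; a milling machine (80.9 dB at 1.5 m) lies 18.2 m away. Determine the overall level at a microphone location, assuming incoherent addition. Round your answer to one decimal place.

78.0 dB

First find each source's level at the receiver (point-source: −20·log₁₀(r/r_ref)), then combine on an intensity basis.
cooling tower: 93.1 − 20·log₁₀(20.8/1.5) = 93.1 − 22.84 = 70.26 dB.
vacuum pump: 89.6 − 20·log₁₀(6.3/1.5) = 89.6 − 12.46 = 77.14 dB.
milling machine: 80.9 − 20·log₁₀(18.2/1.5) = 80.9 − 21.68 = 59.22 dB.
Σ 10^(L/10) = 6.316e+07 → L_total = 10·log₁₀(6.316e+07) = 78.00 dB.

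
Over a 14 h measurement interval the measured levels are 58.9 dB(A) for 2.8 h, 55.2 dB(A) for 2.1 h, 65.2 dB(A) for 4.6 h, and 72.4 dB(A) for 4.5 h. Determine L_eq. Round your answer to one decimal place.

The energy average is taken in the linear domain: L_eq = 10·log₁₀[(Σ tᵢ·10^(Lᵢ/10))/T], T = 14 h.
Σ tᵢ·10^(Lᵢ/10) = 2.8·10^(58.9/10) + 2.1·10^(55.2/10) + 4.6·10^(65.2/10) + 4.5·10^(72.4/10) = 9.630e+07.
L_eq = 10·log₁₀(9.630e+07/14) = 68.38 dB(A).

68.4 dB(A)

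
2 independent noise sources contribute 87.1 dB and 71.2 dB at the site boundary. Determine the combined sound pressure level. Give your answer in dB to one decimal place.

87.2 dB

For uncorrelated sources the intensities add, so convert each level to linear form, sum, and take 10·log₁₀ of the total.
Σ 10^(L/10) = 10^(87.1/10) + 10^(71.2/10) = 5.260e+08.
L_total = 10·log₁₀(5.260e+08) = 87.21 dB.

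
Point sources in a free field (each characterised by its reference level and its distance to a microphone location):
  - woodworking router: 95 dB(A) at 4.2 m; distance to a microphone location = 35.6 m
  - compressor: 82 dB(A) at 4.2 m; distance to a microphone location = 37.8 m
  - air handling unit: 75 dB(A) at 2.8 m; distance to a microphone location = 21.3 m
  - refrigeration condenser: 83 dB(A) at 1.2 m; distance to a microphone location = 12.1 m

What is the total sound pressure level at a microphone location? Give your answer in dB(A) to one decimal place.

76.9 dB(A)

Propagate each source to the receiver with L = L_ref − 20·log₁₀(r/r_ref), then add intensities.
woodworking router: 95 − 20·log₁₀(35.6/4.2) = 95 − 18.56 = 76.44 dB(A).
compressor: 82 − 20·log₁₀(37.8/4.2) = 82 − 19.08 = 62.92 dB(A).
air handling unit: 75 − 20·log₁₀(21.3/2.8) = 75 − 17.62 = 57.38 dB(A).
refrigeration condenser: 83 − 20·log₁₀(12.1/1.2) = 83 − 20.07 = 62.93 dB(A).
Σ 10^(L/10) = 4.848e+07 → L_total = 10·log₁₀(4.848e+07) = 76.86 dB(A).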